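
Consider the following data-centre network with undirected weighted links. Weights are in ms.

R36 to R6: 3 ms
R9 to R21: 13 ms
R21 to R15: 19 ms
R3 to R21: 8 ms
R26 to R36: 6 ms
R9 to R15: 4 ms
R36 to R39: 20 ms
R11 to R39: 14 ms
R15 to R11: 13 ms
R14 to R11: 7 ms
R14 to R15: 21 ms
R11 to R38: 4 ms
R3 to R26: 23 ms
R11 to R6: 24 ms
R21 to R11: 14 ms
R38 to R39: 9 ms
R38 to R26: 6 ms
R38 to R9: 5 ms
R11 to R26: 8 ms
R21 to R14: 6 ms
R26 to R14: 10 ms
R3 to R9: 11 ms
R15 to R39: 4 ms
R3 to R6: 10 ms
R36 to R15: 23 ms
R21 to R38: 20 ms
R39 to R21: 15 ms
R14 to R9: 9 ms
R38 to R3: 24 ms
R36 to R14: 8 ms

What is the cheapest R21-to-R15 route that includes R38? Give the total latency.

26 ms

Best R21 to R38: R21–R14–R11–R38 costing 17
Shortest R38→R15: R38–R9–R15 = 9
Total via R38: 17 + 9 = 26 ms.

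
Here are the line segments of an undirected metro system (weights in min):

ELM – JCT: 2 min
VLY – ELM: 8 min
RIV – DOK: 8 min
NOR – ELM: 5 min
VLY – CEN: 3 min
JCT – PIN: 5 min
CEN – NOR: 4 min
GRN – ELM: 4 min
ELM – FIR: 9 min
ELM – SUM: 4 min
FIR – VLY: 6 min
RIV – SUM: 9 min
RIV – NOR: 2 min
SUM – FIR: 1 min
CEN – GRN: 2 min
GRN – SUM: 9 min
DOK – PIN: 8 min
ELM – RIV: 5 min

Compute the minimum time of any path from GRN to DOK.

Shortest distances from GRN:
GRN: 0
CEN: 2  (via GRN)
ELM: 4  (via GRN)
VLY: 5  (via CEN)
JCT: 6  (via ELM)
NOR: 6  (via CEN)
SUM: 8  (via ELM)
RIV: 8  (via NOR)
FIR: 9  (via SUM)
PIN: 11  (via JCT)
DOK: 16  (via RIV)
Shortest route: GRN–CEN–NOR–RIV–DOK = 16 min.

16 min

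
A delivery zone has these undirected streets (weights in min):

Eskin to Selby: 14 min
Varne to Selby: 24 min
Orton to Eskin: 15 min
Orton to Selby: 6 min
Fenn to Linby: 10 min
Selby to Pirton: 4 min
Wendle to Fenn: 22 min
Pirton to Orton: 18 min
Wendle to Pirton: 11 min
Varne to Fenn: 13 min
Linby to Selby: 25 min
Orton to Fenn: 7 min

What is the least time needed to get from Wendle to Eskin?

Candidate routes:
Wendle - Pirton - Selby - Orton - Eskin: 11+4+6+15 = 36
Wendle - Pirton - Orton - Eskin: 11+18+15 = 44
Wendle - Fenn - Orton - Eskin: 22+7+15 = 44
Wendle - Pirton - Selby - Eskin: 11+4+14 = 29
The minimum is 29 min via Wendle - Pirton - Selby - Eskin.

29 min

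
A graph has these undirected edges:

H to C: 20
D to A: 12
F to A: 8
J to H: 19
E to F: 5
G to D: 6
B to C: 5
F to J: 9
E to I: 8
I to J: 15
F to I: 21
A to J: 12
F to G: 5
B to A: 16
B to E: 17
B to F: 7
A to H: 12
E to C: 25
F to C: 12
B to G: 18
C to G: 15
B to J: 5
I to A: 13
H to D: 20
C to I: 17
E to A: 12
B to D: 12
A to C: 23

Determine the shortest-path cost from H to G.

Running Dijkstra from H:
H: 0
A: 12  (via H)
J: 19  (via H)
C: 20  (via H)
D: 20  (via H)
F: 20  (via A)
B: 24  (via J)
E: 24  (via A)
G: 25  (via F)
Shortest route: H–A–F–G = 25.

25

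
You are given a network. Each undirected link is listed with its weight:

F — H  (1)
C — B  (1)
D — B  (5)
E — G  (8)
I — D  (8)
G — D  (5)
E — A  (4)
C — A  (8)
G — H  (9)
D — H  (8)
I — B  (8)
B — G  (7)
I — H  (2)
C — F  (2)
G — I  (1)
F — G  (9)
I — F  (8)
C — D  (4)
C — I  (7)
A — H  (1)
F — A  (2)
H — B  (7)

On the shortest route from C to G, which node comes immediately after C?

Candidate routes:
C → F → A → H → I → G: 2+2+1+2+1 = 8
C → I → G: 7+1 = 8
C → B → G: 1+7 = 8
C → F → H → I → G: 2+1+2+1 = 6
The minimum is 6 via C → F → H → I → G.
So from C the first move is to F.

F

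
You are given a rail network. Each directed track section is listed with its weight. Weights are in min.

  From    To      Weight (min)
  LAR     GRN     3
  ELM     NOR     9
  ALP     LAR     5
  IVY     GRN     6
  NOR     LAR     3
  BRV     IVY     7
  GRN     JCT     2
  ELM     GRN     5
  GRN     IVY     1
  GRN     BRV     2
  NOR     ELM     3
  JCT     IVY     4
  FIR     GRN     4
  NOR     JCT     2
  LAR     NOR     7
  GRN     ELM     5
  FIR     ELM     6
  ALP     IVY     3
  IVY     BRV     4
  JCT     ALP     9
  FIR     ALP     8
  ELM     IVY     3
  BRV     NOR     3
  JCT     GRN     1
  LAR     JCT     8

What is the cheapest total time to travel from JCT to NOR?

6 min

Enumerating some paths:
JCT–GRN–BRV–NOR: 1+2+3 = 6
JCT–GRN–IVY–BRV–NOR: 1+1+4+3 = 9
Cheapest is JCT–GRN–BRV–NOR at 6 min.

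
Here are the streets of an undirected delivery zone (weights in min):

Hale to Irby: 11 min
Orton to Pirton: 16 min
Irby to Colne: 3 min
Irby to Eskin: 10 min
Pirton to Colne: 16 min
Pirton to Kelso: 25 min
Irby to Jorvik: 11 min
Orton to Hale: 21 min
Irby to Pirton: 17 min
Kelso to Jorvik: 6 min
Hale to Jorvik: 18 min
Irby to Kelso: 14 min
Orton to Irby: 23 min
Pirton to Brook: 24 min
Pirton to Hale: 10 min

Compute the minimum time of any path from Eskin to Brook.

51 min

Compare a few routes:
Eskin → Irby → Colne → Pirton → Brook: 10+3+16+24 = 53
Eskin → Irby → Pirton → Brook: 10+17+24 = 51
Eskin → Irby → Hale → Pirton → Brook: 10+11+10+24 = 55
The minimum is 51 min via Eskin → Irby → Pirton → Brook.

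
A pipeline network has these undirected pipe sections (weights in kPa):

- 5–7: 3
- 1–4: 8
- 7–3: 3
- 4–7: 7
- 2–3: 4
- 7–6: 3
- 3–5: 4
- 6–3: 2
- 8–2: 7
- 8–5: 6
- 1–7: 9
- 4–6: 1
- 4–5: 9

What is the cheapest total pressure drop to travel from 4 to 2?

7 kPa

Enumerating some paths:
4 - 7 - 3 - 2: 7+3+4 = 14
4 - 6 - 7 - 3 - 2: 1+3+3+4 = 11
4 - 6 - 3 - 2: 1+2+4 = 7
Cheapest is 4 - 6 - 3 - 2 at 7 kPa.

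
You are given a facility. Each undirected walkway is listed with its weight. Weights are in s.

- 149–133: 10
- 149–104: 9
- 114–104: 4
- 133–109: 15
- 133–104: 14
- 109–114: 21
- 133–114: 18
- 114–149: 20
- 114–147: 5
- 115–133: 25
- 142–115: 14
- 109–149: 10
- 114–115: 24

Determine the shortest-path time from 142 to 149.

Candidate routes:
142–115–114–104–149: 14+24+4+9 = 51
142–115–133–149: 14+25+10 = 49
142–115–114–149: 14+24+20 = 58
The minimum is 49 s via 142–115–133–149.

49 s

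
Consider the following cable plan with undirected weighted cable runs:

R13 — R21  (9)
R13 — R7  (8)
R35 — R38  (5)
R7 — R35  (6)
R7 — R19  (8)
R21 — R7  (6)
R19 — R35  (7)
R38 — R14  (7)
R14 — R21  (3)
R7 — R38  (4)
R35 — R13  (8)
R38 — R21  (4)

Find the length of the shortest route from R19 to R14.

Settle nodes by increasing distance from R19:
R19: 0
R35: 7  (via R19)
R7: 8  (via R19)
R38: 12  (via R35)
R21: 14  (via R7)
R13: 15  (via R35)
R14: 17  (via R21)
Shortest route: R19–R7–R21–R14 = 17.

17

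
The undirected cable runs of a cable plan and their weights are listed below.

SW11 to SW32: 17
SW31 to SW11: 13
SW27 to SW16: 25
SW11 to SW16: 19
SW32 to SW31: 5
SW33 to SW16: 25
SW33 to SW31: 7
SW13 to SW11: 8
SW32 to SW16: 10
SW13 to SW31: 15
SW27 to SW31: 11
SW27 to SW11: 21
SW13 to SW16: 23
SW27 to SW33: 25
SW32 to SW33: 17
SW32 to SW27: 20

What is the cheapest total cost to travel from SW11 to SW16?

Enumerating some paths:
SW11 → SW32 → SW16: 17+10 = 27
SW11 → SW16: 19 = 19
SW11 → SW31 → SW32 → SW16: 13+5+10 = 28
Cheapest is SW11 → SW16 at 19.

19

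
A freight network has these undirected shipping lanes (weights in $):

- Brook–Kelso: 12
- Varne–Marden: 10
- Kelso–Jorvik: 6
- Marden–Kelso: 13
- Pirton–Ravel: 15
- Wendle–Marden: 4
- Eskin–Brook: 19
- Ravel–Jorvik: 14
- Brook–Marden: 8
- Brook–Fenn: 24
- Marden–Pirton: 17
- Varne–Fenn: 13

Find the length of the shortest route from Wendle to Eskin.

Running Dijkstra from Wendle:
Wendle: 0
Marden: 4  (via Wendle)
Brook: 12  (via Marden)
Varne: 14  (via Marden)
Kelso: 17  (via Marden)
Pirton: 21  (via Marden)
Jorvik: 23  (via Kelso)
Fenn: 27  (via Varne)
Eskin: 31  (via Brook)
Shortest route: Wendle–Marden–Brook–Eskin = $31.

$31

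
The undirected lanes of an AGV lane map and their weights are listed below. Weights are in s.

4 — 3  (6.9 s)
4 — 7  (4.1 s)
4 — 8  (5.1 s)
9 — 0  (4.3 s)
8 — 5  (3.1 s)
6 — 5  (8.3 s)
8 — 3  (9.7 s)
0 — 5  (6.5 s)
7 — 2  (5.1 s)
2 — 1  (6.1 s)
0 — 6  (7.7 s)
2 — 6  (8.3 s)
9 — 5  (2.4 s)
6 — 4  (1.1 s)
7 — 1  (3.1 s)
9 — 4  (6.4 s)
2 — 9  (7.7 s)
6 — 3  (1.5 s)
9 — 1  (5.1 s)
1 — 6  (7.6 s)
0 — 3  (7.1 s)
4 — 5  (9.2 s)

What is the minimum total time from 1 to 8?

10.6 s

Compare a few routes:
1 → 7 → 4 → 8: 3.1+4.1+5.1 = 12.3
1 → 9 → 4 → 8: 5.1+6.4+5.1 = 16.6
1 → 6 → 4 → 8: 7.6+1.1+5.1 = 13.8
1 → 9 → 5 → 8: 5.1+2.4+3.1 = 10.6
Cheapest is 1 → 9 → 5 → 8 at 10.6 s.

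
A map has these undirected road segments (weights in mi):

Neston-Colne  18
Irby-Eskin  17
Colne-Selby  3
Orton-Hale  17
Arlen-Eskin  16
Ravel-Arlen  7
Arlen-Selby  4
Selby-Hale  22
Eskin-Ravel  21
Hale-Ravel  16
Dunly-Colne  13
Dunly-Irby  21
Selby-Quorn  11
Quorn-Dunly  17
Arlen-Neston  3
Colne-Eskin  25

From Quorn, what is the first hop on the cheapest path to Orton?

Compare a few routes:
Quorn - Selby - Hale - Orton: 11+22+17 = 50
Quorn - Selby - Colne - Neston - Arlen - Ravel - Hale - Orton: 11+3+18+3+7+16+17 = 75
Quorn - Dunly - Colne - Selby - Hale - Orton: 17+13+3+22+17 = 72
Quorn - Selby - Arlen - Ravel - Hale - Orton: 11+4+7+16+17 = 55
The minimum is 50 mi via Quorn - Selby - Hale - Orton.
So from Quorn the first move is to Selby.

Selby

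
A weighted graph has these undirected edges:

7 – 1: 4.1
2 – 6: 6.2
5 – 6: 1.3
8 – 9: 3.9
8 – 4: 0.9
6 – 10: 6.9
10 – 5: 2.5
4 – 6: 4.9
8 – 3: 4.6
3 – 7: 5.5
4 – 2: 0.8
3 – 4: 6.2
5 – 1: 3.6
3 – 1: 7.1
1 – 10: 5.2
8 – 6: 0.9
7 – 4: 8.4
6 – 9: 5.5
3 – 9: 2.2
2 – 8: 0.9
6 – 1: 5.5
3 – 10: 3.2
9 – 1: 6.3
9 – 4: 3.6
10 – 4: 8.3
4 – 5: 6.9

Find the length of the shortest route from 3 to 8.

4.6

Shortest distances from 3:
3: 0
9: 2.2  (via 3)
10: 3.2  (via 3)
8: 4.6  (via 3)
Shortest route: 3 → 8 = 4.6.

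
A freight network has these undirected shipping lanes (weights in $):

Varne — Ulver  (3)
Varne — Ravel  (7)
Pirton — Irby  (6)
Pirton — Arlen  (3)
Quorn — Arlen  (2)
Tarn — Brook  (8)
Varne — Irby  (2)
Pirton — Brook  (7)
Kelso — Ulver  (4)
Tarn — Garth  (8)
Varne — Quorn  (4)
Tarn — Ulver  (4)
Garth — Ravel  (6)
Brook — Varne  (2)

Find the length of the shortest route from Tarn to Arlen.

$13

Compare a few routes:
Tarn → Brook → Varne → Quorn → Arlen: 8+2+4+2 = 16
Tarn → Ulver → Varne → Quorn → Arlen: 4+3+4+2 = 13
Cheapest is Tarn → Ulver → Varne → Quorn → Arlen at $13.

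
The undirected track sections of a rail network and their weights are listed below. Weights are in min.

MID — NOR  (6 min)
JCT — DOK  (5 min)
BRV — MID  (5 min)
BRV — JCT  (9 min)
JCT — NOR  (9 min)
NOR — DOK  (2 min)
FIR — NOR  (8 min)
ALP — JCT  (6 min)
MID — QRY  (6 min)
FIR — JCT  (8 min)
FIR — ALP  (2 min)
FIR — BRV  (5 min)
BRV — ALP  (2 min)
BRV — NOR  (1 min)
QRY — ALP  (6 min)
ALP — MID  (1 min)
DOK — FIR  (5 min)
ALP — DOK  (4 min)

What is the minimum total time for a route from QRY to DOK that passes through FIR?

13 min

Best QRY to FIR: QRY → ALP → FIR costing 8
Best FIR to DOK: FIR → DOK costing 5
Total via FIR: 8 + 5 = 13 min.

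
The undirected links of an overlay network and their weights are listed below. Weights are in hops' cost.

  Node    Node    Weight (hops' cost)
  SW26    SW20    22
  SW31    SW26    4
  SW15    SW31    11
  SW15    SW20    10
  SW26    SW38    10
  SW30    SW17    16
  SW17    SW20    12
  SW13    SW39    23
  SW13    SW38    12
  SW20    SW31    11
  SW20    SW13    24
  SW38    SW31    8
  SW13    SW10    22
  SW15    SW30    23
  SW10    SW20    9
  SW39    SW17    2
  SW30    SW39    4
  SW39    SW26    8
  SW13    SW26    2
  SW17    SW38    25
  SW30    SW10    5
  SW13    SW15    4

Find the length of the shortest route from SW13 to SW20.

14 hops' cost

Running Dijkstra from SW13:
SW13: 0
SW26: 2  (via SW13)
SW15: 4  (via SW13)
SW31: 6  (via SW26)
SW39: 10  (via SW26)
SW38: 12  (via SW13)
SW17: 12  (via SW39)
SW20: 14  (via SW15)
Shortest route: SW13–SW15–SW20 = 14 hops' cost.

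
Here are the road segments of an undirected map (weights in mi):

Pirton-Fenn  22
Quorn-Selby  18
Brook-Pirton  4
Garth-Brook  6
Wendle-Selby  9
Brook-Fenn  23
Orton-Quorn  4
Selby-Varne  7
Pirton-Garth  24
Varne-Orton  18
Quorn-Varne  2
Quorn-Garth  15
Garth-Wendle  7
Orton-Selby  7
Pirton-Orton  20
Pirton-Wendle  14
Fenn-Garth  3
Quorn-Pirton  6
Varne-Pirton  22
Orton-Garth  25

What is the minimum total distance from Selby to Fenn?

Running Dijkstra from Selby:
Selby: 0
Orton: 7  (via Selby)
Varne: 7  (via Selby)
Quorn: 9  (via Varne)
Wendle: 9  (via Selby)
Pirton: 15  (via Quorn)
Garth: 16  (via Wendle)
Fenn: 19  (via Garth)
Shortest route: Selby–Wendle–Garth–Fenn = 19 mi.

19 mi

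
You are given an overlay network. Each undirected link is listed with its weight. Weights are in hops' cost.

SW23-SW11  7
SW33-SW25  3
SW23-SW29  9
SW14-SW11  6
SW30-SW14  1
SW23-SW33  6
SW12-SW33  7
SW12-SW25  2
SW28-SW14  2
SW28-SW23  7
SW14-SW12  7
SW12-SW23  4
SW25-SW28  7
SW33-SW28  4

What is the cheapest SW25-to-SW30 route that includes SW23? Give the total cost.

Best SW25 to SW23: SW25–SW12–SW23 costing 6
Shortest SW23→SW30: SW23–SW28–SW14–SW30 = 10
Total via SW23: 6 + 10 = 16 hops' cost.

16 hops' cost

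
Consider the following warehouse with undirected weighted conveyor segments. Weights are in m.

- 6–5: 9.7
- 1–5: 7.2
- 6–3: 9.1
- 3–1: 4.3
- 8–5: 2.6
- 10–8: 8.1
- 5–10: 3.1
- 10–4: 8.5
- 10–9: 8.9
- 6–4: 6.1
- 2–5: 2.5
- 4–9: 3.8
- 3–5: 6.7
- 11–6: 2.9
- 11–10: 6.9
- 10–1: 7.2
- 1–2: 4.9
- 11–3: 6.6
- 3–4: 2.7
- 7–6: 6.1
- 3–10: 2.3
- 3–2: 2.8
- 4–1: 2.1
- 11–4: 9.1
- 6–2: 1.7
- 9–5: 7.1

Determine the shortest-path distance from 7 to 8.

12.9 m

Compare a few routes:
7–6–2–5–8: 6.1+1.7+2.5+2.6 = 12.9
7–6–5–8: 6.1+9.7+2.6 = 18.4
The minimum is 12.9 m via 7–6–2–5–8.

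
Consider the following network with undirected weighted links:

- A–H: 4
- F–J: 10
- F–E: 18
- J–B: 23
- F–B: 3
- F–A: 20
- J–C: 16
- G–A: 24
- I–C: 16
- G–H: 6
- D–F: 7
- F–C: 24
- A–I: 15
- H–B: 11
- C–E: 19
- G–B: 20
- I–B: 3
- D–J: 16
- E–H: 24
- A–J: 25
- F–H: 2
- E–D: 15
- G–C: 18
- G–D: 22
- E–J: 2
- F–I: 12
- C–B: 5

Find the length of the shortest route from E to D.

15

Shortest distances from E:
E: 0
J: 2  (via E)
F: 12  (via J)
H: 14  (via F)
B: 15  (via F)
D: 15  (via E)
Shortest route: E → D = 15.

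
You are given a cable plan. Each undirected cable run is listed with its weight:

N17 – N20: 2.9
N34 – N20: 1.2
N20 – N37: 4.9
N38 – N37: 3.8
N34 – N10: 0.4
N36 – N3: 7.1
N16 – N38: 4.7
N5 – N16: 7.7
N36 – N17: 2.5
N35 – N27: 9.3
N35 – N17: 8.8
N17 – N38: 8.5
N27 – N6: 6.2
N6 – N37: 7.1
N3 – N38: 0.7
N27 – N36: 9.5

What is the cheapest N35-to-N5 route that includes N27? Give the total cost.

Best N35 to N27: N35 → N27 costing 9.3
Best N27 to N5: N27 → N6 → N37 → N38 → N16 → N5 costing 29.5
Total via N27: 9.3 + 29.5 = 38.8.

38.8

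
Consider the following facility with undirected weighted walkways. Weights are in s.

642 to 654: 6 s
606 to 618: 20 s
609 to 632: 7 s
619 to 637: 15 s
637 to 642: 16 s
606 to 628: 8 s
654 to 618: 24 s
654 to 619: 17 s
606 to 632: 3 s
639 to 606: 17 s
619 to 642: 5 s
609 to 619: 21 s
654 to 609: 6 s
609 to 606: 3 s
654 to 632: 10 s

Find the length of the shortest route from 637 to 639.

Enumerating some paths:
637–619–642–654–609–606–639: 15+5+6+6+3+17 = 52
637–642–654–609–606–639: 16+6+6+3+17 = 48
The minimum is 48 s via 637–642–654–609–606–639.

48 s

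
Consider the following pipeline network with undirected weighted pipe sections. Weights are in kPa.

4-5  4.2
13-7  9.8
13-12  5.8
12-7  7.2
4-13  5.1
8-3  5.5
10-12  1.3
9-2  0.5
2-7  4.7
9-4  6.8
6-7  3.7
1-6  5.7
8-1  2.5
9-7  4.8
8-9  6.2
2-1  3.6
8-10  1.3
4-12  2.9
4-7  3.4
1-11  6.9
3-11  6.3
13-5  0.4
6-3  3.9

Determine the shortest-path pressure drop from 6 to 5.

Running Dijkstra from 6:
6: 0
7: 3.7  (via 6)
3: 3.9  (via 6)
1: 5.7  (via 6)
4: 7.1  (via 7)
8: 8.2  (via 1)
2: 8.4  (via 7)
9: 8.5  (via 7)
10: 9.5  (via 8)
12: 10  (via 4)
11: 10.2  (via 3)
5: 11.3  (via 4)
Shortest route: 6–7–4–5 = 11.3 kPa.

11.3 kPa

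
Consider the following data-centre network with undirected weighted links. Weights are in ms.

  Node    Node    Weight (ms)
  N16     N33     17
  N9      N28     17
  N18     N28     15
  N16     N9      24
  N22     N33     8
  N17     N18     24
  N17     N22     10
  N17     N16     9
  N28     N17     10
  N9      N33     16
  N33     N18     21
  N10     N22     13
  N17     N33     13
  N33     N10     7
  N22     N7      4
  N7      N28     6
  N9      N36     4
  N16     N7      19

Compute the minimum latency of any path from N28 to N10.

Enumerating some paths:
N28 → N7 → N22 → N33 → N10: 6+4+8+7 = 25
N28 → N7 → N22 → N10: 6+4+13 = 23
The minimum is 23 ms via N28 → N7 → N22 → N10.

23 ms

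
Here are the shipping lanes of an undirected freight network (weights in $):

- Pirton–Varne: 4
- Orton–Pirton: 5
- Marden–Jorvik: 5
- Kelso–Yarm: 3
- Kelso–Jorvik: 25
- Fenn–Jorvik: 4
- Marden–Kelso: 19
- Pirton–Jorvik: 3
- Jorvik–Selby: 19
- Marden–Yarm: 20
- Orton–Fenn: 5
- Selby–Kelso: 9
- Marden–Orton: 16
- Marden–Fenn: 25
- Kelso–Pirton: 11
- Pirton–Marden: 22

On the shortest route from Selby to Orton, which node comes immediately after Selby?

Kelso

Compare a few routes:
Selby → Kelso → Pirton → Orton: 9+11+5 = 25
Selby → Jorvik → Pirton → Orton: 19+3+5 = 27
The minimum is $25 via Selby → Kelso → Pirton → Orton.
So from Selby the first move is to Kelso.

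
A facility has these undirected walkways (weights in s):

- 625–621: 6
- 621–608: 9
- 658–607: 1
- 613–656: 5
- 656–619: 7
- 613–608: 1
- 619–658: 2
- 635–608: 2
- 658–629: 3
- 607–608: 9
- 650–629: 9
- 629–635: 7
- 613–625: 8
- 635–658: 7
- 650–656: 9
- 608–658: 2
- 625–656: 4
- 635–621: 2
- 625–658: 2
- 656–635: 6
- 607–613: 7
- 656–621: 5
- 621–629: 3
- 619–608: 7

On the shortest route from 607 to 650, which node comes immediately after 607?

658

Candidate routes:
607–658–625–656–650: 1+2+4+9 = 16
607–658–629–650: 1+3+9 = 13
607–658–608–635–621–629–650: 1+2+2+2+3+9 = 19
607–658–608–613–656–650: 1+2+1+5+9 = 18
The minimum is 13 s via 607–658–629–650.
So from 607 the first move is to 658.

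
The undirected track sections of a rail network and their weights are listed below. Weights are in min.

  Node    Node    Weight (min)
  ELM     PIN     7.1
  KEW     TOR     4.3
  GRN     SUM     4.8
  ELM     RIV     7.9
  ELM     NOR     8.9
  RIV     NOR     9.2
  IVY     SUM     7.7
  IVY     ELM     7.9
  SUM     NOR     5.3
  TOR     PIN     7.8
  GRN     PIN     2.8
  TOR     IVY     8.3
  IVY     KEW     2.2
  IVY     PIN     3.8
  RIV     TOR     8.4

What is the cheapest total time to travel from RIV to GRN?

Running Dijkstra from RIV:
RIV: 0
ELM: 7.9  (via RIV)
TOR: 8.4  (via RIV)
NOR: 9.2  (via RIV)
KEW: 12.7  (via TOR)
SUM: 14.5  (via NOR)
IVY: 14.9  (via KEW)
PIN: 15  (via ELM)
GRN: 17.8  (via PIN)
Shortest route: RIV–ELM–PIN–GRN = 17.8 min.

17.8 min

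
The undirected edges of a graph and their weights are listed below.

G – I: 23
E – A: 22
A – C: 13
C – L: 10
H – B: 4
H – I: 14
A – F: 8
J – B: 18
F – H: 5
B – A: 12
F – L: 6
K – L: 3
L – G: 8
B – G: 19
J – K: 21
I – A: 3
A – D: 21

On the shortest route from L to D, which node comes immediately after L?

F

Compare a few routes:
L–F–A–D: 6+8+21 = 35
L–C–A–D: 10+13+21 = 44
Cheapest is L–F–A–D at 35.
So from L the first move is to F.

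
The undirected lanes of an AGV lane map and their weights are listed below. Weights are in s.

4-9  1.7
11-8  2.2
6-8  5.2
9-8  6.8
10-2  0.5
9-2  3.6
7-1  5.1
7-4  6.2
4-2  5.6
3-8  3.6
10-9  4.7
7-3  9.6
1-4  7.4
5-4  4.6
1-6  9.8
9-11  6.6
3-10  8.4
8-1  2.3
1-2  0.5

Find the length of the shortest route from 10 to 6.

Running Dijkstra from 10:
10: 0
2: 0.5  (via 10)
1: 1  (via 2)
8: 3.3  (via 1)
9: 4.1  (via 2)
11: 5.5  (via 8)
4: 5.8  (via 9)
7: 6.1  (via 1)
3: 6.9  (via 8)
6: 8.5  (via 8)
Shortest route: 10 → 2 → 1 → 8 → 6 = 8.5 s.

8.5 s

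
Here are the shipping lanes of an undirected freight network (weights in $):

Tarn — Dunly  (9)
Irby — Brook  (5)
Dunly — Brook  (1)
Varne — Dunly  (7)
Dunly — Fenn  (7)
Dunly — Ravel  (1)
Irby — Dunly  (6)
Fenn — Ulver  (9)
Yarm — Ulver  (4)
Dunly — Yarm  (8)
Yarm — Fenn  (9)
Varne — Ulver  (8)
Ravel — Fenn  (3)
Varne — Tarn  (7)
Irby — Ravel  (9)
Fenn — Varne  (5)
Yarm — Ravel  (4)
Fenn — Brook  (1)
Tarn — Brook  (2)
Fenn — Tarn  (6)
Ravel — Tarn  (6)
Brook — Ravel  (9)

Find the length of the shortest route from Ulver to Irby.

$15

Compare a few routes:
Ulver - Fenn - Brook - Dunly - Irby: 9+1+1+6 = 17
Ulver - Yarm - Ravel - Irby: 4+4+9 = 17
Ulver - Yarm - Ravel - Dunly - Irby: 4+4+1+6 = 15
Ulver - Yarm - Ravel - Fenn - Brook - Irby: 4+4+3+1+5 = 17
The minimum is $15 via Ulver - Yarm - Ravel - Dunly - Irby.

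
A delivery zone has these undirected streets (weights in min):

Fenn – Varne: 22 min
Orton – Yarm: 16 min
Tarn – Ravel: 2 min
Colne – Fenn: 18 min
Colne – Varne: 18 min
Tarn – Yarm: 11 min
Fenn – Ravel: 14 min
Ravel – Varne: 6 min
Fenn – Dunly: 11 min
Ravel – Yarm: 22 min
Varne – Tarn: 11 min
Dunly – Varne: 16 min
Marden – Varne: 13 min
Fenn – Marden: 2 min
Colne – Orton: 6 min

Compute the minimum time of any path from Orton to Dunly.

Shortest distances from Orton:
Orton: 0
Colne: 6  (via Orton)
Yarm: 16  (via Orton)
Varne: 24  (via Colne)
Fenn: 24  (via Colne)
Marden: 26  (via Fenn)
Tarn: 27  (via Yarm)
Ravel: 29  (via Tarn)
Dunly: 35  (via Fenn)
Shortest route: Orton → Colne → Fenn → Dunly = 35 min.

35 min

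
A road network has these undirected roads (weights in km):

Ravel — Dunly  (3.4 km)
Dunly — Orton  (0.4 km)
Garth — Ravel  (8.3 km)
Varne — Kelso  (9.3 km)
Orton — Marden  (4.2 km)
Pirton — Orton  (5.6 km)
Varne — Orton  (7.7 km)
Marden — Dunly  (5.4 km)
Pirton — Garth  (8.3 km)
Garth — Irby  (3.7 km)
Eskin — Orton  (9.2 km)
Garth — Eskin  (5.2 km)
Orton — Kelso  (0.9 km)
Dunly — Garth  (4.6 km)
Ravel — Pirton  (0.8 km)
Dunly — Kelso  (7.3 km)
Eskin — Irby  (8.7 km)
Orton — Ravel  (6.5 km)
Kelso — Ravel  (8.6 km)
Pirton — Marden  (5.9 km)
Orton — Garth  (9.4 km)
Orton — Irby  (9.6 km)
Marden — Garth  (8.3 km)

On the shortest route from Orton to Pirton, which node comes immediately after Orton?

Candidate routes:
Orton → Pirton: 5.6 = 5.6
Orton → Dunly → Ravel → Pirton: 0.4+3.4+0.8 = 4.6
Cheapest is Orton → Dunly → Ravel → Pirton at 4.6 km.
So from Orton the first move is to Dunly.

Dunly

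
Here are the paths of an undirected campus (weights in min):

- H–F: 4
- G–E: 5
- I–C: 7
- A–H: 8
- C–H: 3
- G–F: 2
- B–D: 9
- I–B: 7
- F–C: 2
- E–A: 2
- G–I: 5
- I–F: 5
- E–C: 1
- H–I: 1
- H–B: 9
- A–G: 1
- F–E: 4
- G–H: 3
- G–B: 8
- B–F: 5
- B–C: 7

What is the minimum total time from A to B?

8 min

Enumerating some paths:
A → E → C → B: 2+1+7 = 10
A → G → B: 1+8 = 9
A → G → F → B: 1+2+5 = 8
A → E → C → F → B: 2+1+2+5 = 10
Cheapest is A → G → F → B at 8 min.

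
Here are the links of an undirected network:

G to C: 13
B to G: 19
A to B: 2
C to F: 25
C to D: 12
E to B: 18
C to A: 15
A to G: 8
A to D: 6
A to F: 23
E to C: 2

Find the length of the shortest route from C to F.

25

Candidate routes:
C–D–A–F: 12+6+23 = 41
C–F: 25 = 25
C–A–F: 15+23 = 38
Cheapest is C–F at 25.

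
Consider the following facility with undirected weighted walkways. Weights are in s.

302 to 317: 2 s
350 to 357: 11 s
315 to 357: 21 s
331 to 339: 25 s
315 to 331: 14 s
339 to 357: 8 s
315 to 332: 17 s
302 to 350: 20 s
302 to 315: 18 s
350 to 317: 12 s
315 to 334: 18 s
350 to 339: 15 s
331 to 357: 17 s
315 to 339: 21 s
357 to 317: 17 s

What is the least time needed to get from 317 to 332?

Running Dijkstra from 317:
317: 0
302: 2  (via 317)
350: 12  (via 317)
357: 17  (via 317)
315: 20  (via 302)
339: 25  (via 357)
331: 34  (via 357)
332: 37  (via 315)
Shortest route: 317–302–315–332 = 37 s.

37 s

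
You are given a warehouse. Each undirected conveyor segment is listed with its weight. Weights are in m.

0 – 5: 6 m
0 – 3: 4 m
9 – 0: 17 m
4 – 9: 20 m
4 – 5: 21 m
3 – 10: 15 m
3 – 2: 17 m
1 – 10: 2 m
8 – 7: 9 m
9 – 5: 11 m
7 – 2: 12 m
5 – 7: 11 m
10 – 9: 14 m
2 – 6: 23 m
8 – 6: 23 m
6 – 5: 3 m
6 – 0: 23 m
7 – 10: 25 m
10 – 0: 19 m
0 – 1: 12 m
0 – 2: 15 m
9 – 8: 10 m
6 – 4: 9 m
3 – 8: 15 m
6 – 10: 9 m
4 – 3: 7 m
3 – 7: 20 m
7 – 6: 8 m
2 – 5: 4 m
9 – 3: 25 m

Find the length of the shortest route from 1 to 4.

20 m

Compare a few routes:
1 - 10 - 6 - 4: 2+9+9 = 20
1 - 0 - 3 - 4: 12+4+7 = 23
The minimum is 20 m via 1 - 10 - 6 - 4.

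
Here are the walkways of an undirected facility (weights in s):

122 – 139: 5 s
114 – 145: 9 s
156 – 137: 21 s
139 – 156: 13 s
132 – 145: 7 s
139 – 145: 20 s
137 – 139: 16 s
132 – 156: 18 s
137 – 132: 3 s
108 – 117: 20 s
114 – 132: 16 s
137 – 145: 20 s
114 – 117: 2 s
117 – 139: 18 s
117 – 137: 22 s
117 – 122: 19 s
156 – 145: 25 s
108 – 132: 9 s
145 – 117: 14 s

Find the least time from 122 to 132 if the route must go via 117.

Shortest 122→117: 122 → 117 = 19
Shortest 117→132: 117 → 114 → 132 = 18
Total via 117: 19 + 18 = 37 s.

37 s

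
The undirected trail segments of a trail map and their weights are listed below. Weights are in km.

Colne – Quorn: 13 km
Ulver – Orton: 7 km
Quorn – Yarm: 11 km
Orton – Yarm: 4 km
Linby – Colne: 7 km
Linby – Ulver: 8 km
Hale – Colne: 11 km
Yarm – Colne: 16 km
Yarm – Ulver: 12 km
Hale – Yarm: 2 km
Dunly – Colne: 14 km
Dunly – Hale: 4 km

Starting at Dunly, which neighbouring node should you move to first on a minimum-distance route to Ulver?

Compare a few routes:
Dunly–Hale–Yarm–Ulver: 4+2+12 = 18
Dunly–Hale–Yarm–Orton–Ulver: 4+2+4+7 = 17
The minimum is 17 km via Dunly–Hale–Yarm–Orton–Ulver.
So from Dunly the first move is to Hale.

Hale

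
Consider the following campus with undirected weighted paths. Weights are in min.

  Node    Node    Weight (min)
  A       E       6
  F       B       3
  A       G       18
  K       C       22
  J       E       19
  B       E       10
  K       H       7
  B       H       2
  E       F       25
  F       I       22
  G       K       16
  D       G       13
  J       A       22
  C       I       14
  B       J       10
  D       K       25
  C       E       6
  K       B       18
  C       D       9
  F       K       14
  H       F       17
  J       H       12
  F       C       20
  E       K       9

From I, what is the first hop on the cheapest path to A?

Candidate routes:
I - C - E - A: 14+6+6 = 26
I - F - B - E - A: 22+3+10+6 = 41
I - F - B - H - K - E - A: 22+3+2+7+9+6 = 49
Cheapest is I - C - E - A at 26 min.
So from I the first move is to C.

C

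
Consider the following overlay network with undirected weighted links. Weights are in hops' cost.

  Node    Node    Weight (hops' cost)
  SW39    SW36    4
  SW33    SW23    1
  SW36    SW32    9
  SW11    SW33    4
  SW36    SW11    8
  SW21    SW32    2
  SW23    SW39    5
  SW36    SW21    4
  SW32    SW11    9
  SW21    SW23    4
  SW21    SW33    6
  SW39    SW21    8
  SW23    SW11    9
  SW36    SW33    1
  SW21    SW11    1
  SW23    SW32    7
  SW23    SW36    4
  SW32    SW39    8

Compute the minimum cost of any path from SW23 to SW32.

Running Dijkstra from SW23:
SW23: 0
SW33: 1  (via SW23)
SW36: 2  (via SW33)
SW21: 4  (via SW23)
SW39: 5  (via SW23)
SW11: 5  (via SW33)
SW32: 6  (via SW21)
Shortest route: SW23 → SW21 → SW32 = 6 hops' cost.

6 hops' cost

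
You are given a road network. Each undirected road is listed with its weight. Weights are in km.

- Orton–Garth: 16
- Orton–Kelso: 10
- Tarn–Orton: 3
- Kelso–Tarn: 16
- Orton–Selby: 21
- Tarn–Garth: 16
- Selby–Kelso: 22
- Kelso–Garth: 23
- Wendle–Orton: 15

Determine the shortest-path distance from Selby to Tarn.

Enumerating some paths:
Selby → Orton → Kelso → Tarn: 21+10+16 = 47
Selby → Orton → Tarn: 21+3 = 24
Selby → Kelso → Tarn: 22+16 = 38
Selby → Kelso → Orton → Tarn: 22+10+3 = 35
Cheapest is Selby → Orton → Tarn at 24 km.

24 km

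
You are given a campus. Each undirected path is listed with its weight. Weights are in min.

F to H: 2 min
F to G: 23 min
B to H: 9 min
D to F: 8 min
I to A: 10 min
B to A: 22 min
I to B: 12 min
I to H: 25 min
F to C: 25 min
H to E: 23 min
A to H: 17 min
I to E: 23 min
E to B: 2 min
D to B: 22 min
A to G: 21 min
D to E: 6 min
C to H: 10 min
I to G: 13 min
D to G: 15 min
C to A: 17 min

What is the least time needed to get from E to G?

21 min

Shortest distances from E:
E: 0
B: 2  (via E)
D: 6  (via E)
H: 11  (via B)
F: 13  (via H)
I: 14  (via B)
C: 21  (via H)
G: 21  (via D)
Shortest route: E → D → G = 21 min.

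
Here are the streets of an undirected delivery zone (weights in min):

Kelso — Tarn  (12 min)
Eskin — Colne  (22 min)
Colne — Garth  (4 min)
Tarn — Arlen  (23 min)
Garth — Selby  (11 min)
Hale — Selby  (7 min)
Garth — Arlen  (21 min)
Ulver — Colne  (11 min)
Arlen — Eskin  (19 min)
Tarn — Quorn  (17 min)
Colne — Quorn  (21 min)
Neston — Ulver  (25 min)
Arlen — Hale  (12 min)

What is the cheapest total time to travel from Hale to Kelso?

47 min

Shortest distances from Hale:
Hale: 0
Selby: 7  (via Hale)
Arlen: 12  (via Hale)
Garth: 18  (via Selby)
Colne: 22  (via Garth)
Eskin: 31  (via Arlen)
Ulver: 33  (via Colne)
Tarn: 35  (via Arlen)
Quorn: 43  (via Colne)
Kelso: 47  (via Tarn)
Shortest route: Hale → Arlen → Tarn → Kelso = 47 min.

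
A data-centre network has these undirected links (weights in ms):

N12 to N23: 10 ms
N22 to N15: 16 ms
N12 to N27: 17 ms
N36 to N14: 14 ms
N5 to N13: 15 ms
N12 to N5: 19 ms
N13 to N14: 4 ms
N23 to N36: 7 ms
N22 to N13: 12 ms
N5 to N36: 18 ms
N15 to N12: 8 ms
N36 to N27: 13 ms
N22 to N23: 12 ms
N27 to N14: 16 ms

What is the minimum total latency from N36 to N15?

25 ms

Candidate routes:
N36 - N23 - N22 - N15: 7+12+16 = 35
N36 - N27 - N12 - N15: 13+17+8 = 38
N36 - N23 - N12 - N15: 7+10+8 = 25
The minimum is 25 ms via N36 - N23 - N12 - N15.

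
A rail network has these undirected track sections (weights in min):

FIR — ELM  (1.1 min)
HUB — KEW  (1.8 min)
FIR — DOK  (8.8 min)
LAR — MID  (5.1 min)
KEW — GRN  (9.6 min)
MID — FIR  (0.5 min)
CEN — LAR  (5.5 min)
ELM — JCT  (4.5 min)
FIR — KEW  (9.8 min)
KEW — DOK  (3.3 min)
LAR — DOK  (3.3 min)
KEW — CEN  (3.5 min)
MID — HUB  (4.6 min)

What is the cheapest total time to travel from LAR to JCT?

11.2 min

Candidate routes:
LAR–DOK–FIR–ELM–JCT: 3.3+8.8+1.1+4.5 = 17.7
LAR–DOK–KEW–HUB–MID–FIR–ELM–JCT: 3.3+3.3+1.8+4.6+0.5+1.1+4.5 = 19.1
LAR–MID–FIR–ELM–JCT: 5.1+0.5+1.1+4.5 = 11.2
LAR–CEN–KEW–HUB–MID–FIR–ELM–JCT: 5.5+3.5+1.8+4.6+0.5+1.1+4.5 = 21.5
Cheapest is LAR–MID–FIR–ELM–JCT at 11.2 min.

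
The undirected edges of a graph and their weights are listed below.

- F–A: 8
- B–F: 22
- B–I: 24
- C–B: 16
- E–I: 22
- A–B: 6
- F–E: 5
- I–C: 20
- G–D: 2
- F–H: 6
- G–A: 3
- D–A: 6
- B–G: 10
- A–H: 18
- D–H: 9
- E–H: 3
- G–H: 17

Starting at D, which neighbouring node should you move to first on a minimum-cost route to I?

Candidate routes:
D - A - B - I: 6+6+24 = 36
D - H - E - I: 9+3+22 = 34
D - G - B - I: 2+10+24 = 36
D - G - A - B - I: 2+3+6+24 = 35
The minimum is 34 via D - H - E - I.
So from D the first move is to H.

H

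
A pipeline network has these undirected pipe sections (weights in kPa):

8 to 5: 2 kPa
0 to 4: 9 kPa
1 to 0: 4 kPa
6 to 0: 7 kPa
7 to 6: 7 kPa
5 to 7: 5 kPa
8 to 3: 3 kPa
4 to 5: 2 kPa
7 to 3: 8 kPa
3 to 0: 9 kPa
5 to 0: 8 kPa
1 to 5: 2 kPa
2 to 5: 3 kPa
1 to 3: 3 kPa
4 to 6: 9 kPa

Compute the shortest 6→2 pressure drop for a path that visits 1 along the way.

Best 6 to 1: 6 → 0 → 1 costing 11
Best 1 to 2: 1 → 5 → 2 costing 5
Total via 1: 11 + 5 = 16 kPa.

16 kPa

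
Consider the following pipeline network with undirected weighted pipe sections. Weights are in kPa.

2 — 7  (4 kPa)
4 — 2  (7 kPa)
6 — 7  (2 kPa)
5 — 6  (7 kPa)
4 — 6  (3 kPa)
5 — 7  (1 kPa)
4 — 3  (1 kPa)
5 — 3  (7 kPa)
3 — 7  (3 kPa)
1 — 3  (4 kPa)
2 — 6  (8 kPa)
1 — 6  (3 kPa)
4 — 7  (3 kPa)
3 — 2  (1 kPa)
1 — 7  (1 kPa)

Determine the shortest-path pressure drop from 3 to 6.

4 kPa

Candidate routes:
3 → 4 → 7 → 6: 1+3+2 = 6
3 → 7 → 1 → 6: 3+1+3 = 7
3 → 7 → 6: 3+2 = 5
3 → 4 → 6: 1+3 = 4
The minimum is 4 kPa via 3 → 4 → 6.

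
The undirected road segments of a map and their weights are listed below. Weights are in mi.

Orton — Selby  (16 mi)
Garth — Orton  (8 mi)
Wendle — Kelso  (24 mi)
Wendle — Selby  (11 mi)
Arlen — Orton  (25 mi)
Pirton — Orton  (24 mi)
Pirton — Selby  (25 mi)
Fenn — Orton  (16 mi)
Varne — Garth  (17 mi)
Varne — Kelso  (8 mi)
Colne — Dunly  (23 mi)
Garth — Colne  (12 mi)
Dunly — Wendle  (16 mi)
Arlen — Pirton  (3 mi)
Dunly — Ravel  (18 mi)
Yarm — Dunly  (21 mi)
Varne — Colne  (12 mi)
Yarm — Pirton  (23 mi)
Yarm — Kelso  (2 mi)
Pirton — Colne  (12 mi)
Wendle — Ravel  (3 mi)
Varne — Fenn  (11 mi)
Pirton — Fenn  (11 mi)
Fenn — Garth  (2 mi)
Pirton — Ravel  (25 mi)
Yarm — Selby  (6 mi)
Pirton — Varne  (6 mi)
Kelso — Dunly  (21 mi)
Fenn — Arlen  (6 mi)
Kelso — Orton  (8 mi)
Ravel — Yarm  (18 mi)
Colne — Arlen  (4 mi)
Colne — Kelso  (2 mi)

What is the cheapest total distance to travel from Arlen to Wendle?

25 mi

Compare a few routes:
Arlen - Colne - Kelso - Yarm - Selby - Wendle: 4+2+2+6+11 = 25
Arlen - Pirton - Ravel - Wendle: 3+25+3 = 31
Arlen - Colne - Kelso - Yarm - Ravel - Wendle: 4+2+2+18+3 = 29
Arlen - Colne - Kelso - Wendle: 4+2+24 = 30
Cheapest is Arlen - Colne - Kelso - Yarm - Selby - Wendle at 25 mi.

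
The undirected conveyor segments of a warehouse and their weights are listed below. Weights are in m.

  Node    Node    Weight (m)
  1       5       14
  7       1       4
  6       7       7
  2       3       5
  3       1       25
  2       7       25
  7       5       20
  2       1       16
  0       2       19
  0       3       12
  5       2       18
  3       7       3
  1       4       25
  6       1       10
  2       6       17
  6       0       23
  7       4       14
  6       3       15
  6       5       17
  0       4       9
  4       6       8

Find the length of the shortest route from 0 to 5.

33 m

Shortest distances from 0:
0: 0
4: 9  (via 0)
3: 12  (via 0)
7: 15  (via 3)
2: 17  (via 3)
6: 17  (via 4)
1: 19  (via 7)
5: 33  (via 1)
Shortest route: 0 → 3 → 7 → 1 → 5 = 33 m.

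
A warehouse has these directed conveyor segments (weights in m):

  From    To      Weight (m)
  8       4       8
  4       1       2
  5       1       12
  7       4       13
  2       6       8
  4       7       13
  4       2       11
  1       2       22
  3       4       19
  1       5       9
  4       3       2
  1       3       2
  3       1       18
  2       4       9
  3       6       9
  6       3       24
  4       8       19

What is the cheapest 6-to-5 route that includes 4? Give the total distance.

Best 6 to 4: 6 → 3 → 4 costing 43
Best 4 to 5: 4 → 1 → 5 costing 11
Total via 4: 43 + 11 = 54 m.

54 m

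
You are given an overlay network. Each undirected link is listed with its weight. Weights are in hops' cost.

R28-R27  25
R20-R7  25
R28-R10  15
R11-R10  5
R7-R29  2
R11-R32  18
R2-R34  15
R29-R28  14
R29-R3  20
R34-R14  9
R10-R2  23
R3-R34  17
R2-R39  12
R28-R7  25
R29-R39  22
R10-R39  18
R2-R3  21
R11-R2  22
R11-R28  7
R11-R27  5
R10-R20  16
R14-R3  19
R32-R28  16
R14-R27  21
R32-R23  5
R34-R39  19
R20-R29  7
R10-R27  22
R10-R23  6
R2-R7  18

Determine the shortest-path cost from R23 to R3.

Settle nodes by increasing distance from R23:
R23: 0
R32: 5  (via R23)
R10: 6  (via R23)
R11: 11  (via R10)
R27: 16  (via R11)
R28: 18  (via R11)
R20: 22  (via R10)
R39: 24  (via R10)
R29: 29  (via R20)
R2: 29  (via R10)
R7: 31  (via R29)
R14: 37  (via R27)
R34: 43  (via R39)
R3: 49  (via R29)
Shortest route: R23 → R10 → R20 → R29 → R3 = 49 hops' cost.

49 hops' cost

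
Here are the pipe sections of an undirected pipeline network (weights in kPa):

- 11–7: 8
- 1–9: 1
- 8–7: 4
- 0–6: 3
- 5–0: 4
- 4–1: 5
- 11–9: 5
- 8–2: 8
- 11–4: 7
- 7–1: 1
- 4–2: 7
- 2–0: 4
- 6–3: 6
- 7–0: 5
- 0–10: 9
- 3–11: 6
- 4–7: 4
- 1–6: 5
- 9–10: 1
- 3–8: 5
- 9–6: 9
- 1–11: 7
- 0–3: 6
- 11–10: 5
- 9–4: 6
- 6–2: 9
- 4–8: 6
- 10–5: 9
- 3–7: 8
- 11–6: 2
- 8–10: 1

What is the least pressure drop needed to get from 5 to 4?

13 kPa

Running Dijkstra from 5:
5: 0
0: 4  (via 5)
6: 7  (via 0)
2: 8  (via 0)
7: 9  (via 0)
10: 9  (via 5)
11: 9  (via 6)
1: 10  (via 7)
3: 10  (via 0)
8: 10  (via 10)
9: 10  (via 10)
4: 13  (via 7)
Shortest route: 5 → 0 → 7 → 4 = 13 kPa.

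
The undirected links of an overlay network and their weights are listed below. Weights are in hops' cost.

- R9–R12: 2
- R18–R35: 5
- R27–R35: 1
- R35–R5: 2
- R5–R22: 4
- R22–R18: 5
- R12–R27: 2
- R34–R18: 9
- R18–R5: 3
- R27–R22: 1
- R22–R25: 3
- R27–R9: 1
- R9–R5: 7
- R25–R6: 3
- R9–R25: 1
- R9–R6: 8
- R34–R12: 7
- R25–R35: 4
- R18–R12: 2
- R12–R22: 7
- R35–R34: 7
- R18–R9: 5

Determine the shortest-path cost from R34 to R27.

Compare a few routes:
R34 - R12 - R9 - R27: 7+2+1 = 10
R34 - R12 - R27: 7+2 = 9
R34 - R35 - R27: 7+1 = 8
The minimum is 8 hops' cost via R34 - R35 - R27.

8 hops' cost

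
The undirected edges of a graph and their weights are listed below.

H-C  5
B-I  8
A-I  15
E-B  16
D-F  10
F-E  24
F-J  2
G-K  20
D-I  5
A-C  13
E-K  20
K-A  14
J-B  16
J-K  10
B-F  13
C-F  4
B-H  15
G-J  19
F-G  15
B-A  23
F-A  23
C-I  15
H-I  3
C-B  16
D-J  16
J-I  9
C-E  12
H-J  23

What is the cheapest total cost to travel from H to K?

Shortest distances from H:
H: 0
I: 3  (via H)
C: 5  (via H)
D: 8  (via I)
F: 9  (via C)
B: 11  (via I)
J: 11  (via F)
E: 17  (via C)
A: 18  (via I)
K: 21  (via J)
Shortest route: H → C → F → J → K = 21.

21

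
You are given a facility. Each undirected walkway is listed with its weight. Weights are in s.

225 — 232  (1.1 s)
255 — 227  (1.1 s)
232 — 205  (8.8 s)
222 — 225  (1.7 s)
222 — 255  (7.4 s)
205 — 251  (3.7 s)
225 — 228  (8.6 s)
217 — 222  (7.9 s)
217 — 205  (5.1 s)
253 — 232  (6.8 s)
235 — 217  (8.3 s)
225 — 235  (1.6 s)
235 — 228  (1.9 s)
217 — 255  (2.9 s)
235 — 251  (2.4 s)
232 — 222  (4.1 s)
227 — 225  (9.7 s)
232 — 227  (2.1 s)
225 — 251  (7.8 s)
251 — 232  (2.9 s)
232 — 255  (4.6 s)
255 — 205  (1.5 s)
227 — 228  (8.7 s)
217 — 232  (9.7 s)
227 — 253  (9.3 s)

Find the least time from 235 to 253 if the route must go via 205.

Shortest 235→205: 235–251–205 = 6.1
Best 205 to 253: 205–255–227–232–253 costing 11.5
Total via 205: 6.1 + 11.5 = 17.6 s.

17.6 s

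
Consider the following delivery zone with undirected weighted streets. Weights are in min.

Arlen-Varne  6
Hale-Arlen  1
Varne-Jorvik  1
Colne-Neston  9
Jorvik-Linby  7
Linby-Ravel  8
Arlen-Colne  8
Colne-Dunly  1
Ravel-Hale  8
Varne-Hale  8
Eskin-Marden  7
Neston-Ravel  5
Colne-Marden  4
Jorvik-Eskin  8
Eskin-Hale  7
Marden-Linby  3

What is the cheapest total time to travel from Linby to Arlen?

14 min

Compare a few routes:
Linby–Marden–Colne–Arlen: 3+4+8 = 15
Linby–Jorvik–Varne–Arlen: 7+1+6 = 14
The minimum is 14 min via Linby–Jorvik–Varne–Arlen.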